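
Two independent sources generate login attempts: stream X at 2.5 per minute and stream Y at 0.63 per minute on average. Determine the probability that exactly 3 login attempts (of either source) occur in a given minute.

0.2234

Independent Poisson processes superpose: combined rate λ = 2.5 + 0.63 = 3.13 per minute.
So μ = 3.13.
P(N = 3) = e^(−3.13) · 3.13^3/3! ≈ 0.2234.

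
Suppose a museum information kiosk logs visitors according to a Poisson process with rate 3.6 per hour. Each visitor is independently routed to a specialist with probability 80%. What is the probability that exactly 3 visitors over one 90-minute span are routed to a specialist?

Thinning: the visitors that are routed to a specialist themselves form a Poisson process with rate 0.8 × 3.6 = 2.88 per hour.
Over the interval, μ = 2.88 × 1.5 = 4.32 (a 90-minute span = 1.5 hours).
P(N = 3) = e^(−4.32) · 4.32^3/3! ≈ 0.1787.

0.1787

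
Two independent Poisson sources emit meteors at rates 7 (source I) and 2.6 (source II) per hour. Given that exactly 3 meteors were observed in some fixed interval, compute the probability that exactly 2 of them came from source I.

Given the total, each event is independently from source I with probability p = λ_I/(λ_I+λ_II) = 7/9.6 ≈ 0.7292.
So K ~ Binomial(3, 7/9.6): P(K = 2) = C(3,2) · (7/9.6)^2 · (2.6/9.6)^1 ≈ 0.4320.

0.4320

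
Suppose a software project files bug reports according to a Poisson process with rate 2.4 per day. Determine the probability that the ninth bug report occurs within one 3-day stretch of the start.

Over the interval, μ = 2.4 × 3 = 7.2 (a 3-day stretch = 3 days).
The ninth arrival falls in the interval iff at least 9 events occur there: P(S_9 ≤ t) = P(N ≥ 9) = 1 − P(N ≤ 8) ≈ 0.2973.

0.2973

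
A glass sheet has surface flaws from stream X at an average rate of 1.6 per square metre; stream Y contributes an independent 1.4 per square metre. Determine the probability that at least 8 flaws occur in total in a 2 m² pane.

Independent Poisson processes superpose: combined rate λ = 1.6 + 1.4 = 3 per square metre.
Over the interval, μ = 3 × 2 = 6 (a 2 m² pane = 2 square metres).
P(N ≥ 8) = 1 − P(N ≤ 7) ≈ 0.2560.

0.2560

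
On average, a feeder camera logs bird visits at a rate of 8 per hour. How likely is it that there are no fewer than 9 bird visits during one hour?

With mean μ = 8 per hour,
P(N ≥ 9) = 1 − P(N ≤ 8) = 1 − Σ_{j=0}^{8} e^(−μ) μ^j/j! ≈ 0.4075.

0.4075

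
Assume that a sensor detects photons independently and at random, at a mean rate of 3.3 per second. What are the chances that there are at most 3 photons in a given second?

With mean μ = 3.3 per second,
P(N ≤ 3) = Σ_{j=0}^{3} e^(−μ) μ^j/j! ≈ 0.5803.

0.5803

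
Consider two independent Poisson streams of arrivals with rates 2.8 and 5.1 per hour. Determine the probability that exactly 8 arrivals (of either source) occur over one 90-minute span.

Independent Poisson processes superpose: combined rate λ = 2.8 + 5.1 = 7.9 per hour.
Over the interval, μ = 7.9 × 1.5 = 11.85 (a 90-minute span = 1.5 hours).
P(N = 8) = e^(−11.85) · 11.85^8/8! ≈ 0.0688.

0.0688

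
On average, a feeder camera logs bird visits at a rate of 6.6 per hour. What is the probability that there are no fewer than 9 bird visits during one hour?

0.2204

With mean μ = 6.6 per hour,
P(N ≥ 9) = 1 − P(N ≤ 8) = 1 − Σ_{j=0}^{8} e^(−μ) μ^j/j! ≈ 0.2204.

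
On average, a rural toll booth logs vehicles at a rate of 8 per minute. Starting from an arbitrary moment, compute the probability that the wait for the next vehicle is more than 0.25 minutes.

0.1353

The wait for the next event is exponential with rate λ = 8 per minute.
P(T > 0.25) = e^(−λt) = e^(−8 × 0.25) = e^(−2) ≈ 0.1353.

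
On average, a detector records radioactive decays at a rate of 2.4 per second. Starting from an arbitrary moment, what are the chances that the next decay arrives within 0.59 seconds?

Inter-arrival times are exponential with rate λ = 2.4 per second.
P(T ≤ 0.59) = 1 − e^(−λt) = 1 − e^(−2.4 × 0.59) = 1 − e^(−1.416) ≈ 0.7573.

0.7573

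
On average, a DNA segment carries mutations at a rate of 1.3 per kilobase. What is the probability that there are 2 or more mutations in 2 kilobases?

0.7326

Over the interval, μ = 1.3 × 2 = 2.6 (2 kilobases).
P(N ≥ 2) = 1 − P(N ≤ 1) = 1 − Σ_{j=0}^{1} e^(−μ) μ^j/j! ≈ 0.7326.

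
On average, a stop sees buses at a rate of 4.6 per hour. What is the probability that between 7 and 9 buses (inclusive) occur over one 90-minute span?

Over the interval, μ = 4.6 × 1.5 = 6.9 (a 90-minute span = 1.5 hours).
P(7 ≤ N ≤ 9) = Σ_{j=7}^{9} e^(−6.9) · 6.9^j/j! ≈ 0.3758.

0.3758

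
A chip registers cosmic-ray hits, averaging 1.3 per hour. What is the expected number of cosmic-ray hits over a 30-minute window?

0.65

E[N] = λt = 1.3 × 0.5 = 0.65 (a 30-minute window = 0.5 hours).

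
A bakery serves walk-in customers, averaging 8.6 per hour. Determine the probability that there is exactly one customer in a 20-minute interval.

0.1631

Over the interval, μ = 8.6 × 1/3 ≈ 2.86667 (a 20-minute interval = 1/3 hours).
P(N = 1) = e^(−μ) μ^1/1! = e^(−2.86667) · 2.86667^1/1 ≈ 0.1631.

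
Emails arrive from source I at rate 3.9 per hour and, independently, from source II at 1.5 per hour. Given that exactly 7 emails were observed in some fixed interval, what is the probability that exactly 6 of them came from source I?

Given the total, each event is independently from source I with probability p = λ_I/(λ_I+λ_II) = 3.9/5.4 ≈ 0.7222.
So K ~ Binomial(7, 3.9/5.4): P(K = 6) = C(7,6) · (3.9/5.4)^6 · (1.5/5.4)^1 ≈ 0.2759.

0.2759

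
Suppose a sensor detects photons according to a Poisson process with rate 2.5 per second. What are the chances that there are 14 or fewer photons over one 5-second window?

0.7250

Over the interval, μ = 2.5 × 5 = 12.5 (a 5-second window = 5 seconds).
P(N ≤ 14) = Σ_{j=0}^{14} e^(−μ) μ^j/j! ≈ 0.7250.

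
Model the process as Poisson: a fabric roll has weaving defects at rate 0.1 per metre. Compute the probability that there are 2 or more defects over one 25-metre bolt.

0.7127

Over the interval, μ = 0.1 × 25 = 2.5 (a 25-metre bolt = 25 metres).
P(N ≥ 2) = 1 − P(N ≤ 1) = 1 − Σ_{j=0}^{1} e^(−μ) μ^j/j! ≈ 0.7127.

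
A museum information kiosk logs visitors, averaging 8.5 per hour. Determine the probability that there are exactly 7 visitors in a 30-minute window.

0.0709

Over the interval, μ = 8.5 × 0.5 = 4.25 (a 30-minute window = 0.5 hours).
P(N = 7) = e^(−μ) μ^7/7! = e^(−4.25) · 4.25^7/5040 ≈ 0.0709.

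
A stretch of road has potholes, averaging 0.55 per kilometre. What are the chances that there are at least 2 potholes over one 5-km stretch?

Over the interval, μ = 0.55 × 5 = 2.75 (a 5-km stretch = 5 kilometres).
P(N ≥ 2) = 1 − P(N ≤ 1) = 1 − Σ_{j=0}^{1} e^(−μ) μ^j/j! ≈ 0.7603.

0.7603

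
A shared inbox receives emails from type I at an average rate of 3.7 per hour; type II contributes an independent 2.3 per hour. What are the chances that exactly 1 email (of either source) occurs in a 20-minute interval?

Independent Poisson processes superpose: combined rate λ = 3.7 + 2.3 = 6 per hour.
Over the interval, μ = 6 × 1/3 = 2 (a 20-minute interval = 1/3 hours).
P(N = 1) = e^(−2) · 2^1/1! ≈ 0.2707.

0.2707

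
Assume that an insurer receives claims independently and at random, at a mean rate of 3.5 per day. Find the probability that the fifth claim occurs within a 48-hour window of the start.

Over the interval, μ = 3.5 × 2 = 7 (a 48-hour window = 2 days).
The fifth arrival falls in the interval iff at least 5 events occur there: P(S_5 ≤ t) = P(N ≥ 5) = 1 − P(N ≤ 4) ≈ 0.8270.

0.8270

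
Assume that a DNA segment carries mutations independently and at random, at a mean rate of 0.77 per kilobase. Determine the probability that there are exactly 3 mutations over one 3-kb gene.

Over the interval, μ = 0.77 × 3 = 2.31 (a 3-kb gene = 3 kilobases).
P(N = 3) = e^(−μ) μ^3/3! = e^(−2.31) · 2.31^3/6 ≈ 0.2039.

0.2039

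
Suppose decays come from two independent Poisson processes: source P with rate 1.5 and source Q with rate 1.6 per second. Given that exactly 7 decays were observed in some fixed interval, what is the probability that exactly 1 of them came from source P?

Given the total, each event is independently from source P with probability p = λ_P/(λ_P+λ_Q) = 1.5/3.1 ≈ 0.4839.
So K ~ Binomial(7, 1.5/3.1): P(K = 1) = C(7,1) · (1.5/3.1)^1 · (1.6/3.1)^6 ≈ 0.0640.

0.0640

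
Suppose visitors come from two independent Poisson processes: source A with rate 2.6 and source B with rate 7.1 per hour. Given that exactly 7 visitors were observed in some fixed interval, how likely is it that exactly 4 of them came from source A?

0.0708

Given the total, each event is independently from source A with probability p = λ_A/(λ_A+λ_B) = 2.6/9.7 ≈ 0.2680.
So K ~ Binomial(7, 2.6/9.7): P(K = 4) = C(7,4) · (2.6/9.7)^4 · (7.1/9.7)^3 ≈ 0.0708.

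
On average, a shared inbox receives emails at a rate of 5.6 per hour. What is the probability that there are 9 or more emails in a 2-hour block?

0.7853

Over the interval, μ = 5.6 × 2 = 11.2 (a 2-hour block = 2 hours).
P(N ≥ 9) = 1 − P(N ≤ 8) = 1 − Σ_{j=0}^{8} e^(−μ) μ^j/j! ≈ 0.7853.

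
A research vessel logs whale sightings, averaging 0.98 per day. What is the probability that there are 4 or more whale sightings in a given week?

Over the interval, μ = 0.98 × 7 = 6.86 (a week = 7 days).
P(N ≥ 4) = 1 − P(N ≤ 3) = 1 − Σ_{j=0}^{3} e^(−μ) μ^j/j! ≈ 0.9106.

0.9106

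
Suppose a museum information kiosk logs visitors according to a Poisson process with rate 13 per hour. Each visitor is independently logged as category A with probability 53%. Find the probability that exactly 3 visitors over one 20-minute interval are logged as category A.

Thinning: the visitors that are logged as category A themselves form a Poisson process with rate 0.53 × 13 = 6.89 per hour.
Over the interval, μ = 6.89 × 1/3 ≈ 2.29667 (a 20-minute interval = 1/3 hours).
P(N = 3) = e^(−2.29667) · 2.29667^3/3! ≈ 0.2031.

0.2031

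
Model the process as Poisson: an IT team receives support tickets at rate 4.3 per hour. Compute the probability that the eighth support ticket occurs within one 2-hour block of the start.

0.6272

Over the interval, μ = 4.3 × 2 = 8.6 (a 2-hour block = 2 hours).
The eighth arrival falls in the interval iff at least 8 events occur there: P(S_8 ≤ t) = P(N ≥ 8) = 1 − P(N ≤ 7) ≈ 0.6272.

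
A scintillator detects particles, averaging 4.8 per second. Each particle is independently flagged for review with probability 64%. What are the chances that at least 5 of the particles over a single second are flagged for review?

0.1970

Thinning: the particles that are flagged for review themselves form a Poisson process with rate 0.64 × 4.8 = 3.072 per second.
So μ = 3.072.
P(N ≥ 5) = 1 − P(N ≤ 4) ≈ 0.1970.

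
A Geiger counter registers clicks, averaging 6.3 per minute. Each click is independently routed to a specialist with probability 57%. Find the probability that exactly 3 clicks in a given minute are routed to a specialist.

0.2128

Thinning: the clicks that are routed to a specialist themselves form a Poisson process with rate 0.57 × 6.3 = 3.591 per minute.
So μ = 3.591.
P(N = 3) = e^(−3.591) · 3.591^3/3! ≈ 0.2128.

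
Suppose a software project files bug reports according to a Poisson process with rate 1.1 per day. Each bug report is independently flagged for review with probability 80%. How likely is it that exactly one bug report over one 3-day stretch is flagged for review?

0.1884

Thinning: the bug reports that are flagged for review themselves form a Poisson process with rate 0.8 × 1.1 = 0.88 per day.
Over the interval, μ = 0.88 × 3 = 2.64 (a 3-day stretch = 3 days).
P(N = 1) = e^(−2.64) · 2.64^1/1! ≈ 0.1884.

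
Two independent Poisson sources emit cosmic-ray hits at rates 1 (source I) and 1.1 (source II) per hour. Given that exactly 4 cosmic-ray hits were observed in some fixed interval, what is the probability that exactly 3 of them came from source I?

0.2262

Given the total, each event is independently from source I with probability p = λ_I/(λ_I+λ_II) = 1/2.1 ≈ 0.4762.
So K ~ Binomial(4, 1/2.1): P(K = 3) = C(4,3) · (1/2.1)^3 · (1.1/2.1)^1 ≈ 0.2262.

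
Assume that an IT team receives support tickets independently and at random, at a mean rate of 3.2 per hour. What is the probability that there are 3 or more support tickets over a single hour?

0.6201

With mean μ = 3.2 per hour,
P(N ≥ 3) = 1 − P(N ≤ 2) = 1 − Σ_{j=0}^{2} e^(−μ) μ^j/j! ≈ 0.6201.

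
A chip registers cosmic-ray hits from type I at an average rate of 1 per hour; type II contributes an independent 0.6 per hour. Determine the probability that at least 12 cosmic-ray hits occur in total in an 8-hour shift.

Independent Poisson processes superpose: combined rate λ = 1 + 0.6 = 1.6 per hour.
Over the interval, μ = 1.6 × 8 = 12.8 (an 8-hour shift = 8 hours).
P(N ≥ 12) = 1 − P(N ≤ 11) ≈ 0.6262.

0.6262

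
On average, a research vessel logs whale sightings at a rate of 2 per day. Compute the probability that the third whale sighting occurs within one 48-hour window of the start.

Over the interval, μ = 2 × 2 = 4 (a 48-hour window = 2 days).
The third arrival falls in the interval iff at least 3 events occur there: P(S_3 ≤ t) = P(N ≥ 3) = 1 − P(N ≤ 2) ≈ 0.7619.

0.7619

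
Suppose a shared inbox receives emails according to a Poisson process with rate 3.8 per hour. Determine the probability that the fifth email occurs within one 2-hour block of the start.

Over the interval, μ = 3.8 × 2 = 7.6 (a 2-hour block = 2 hours).
The fifth arrival falls in the interval iff at least 5 events occur there: P(S_5 ≤ t) = P(N ≥ 5) = 1 − P(N ≤ 4) ≈ 0.8751.

0.8751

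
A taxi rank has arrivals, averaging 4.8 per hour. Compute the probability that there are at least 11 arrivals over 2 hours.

0.3671

Over the interval, μ = 4.8 × 2 = 9.6 (2 hours).
P(N ≥ 11) = 1 − P(N ≤ 10) = 1 − Σ_{j=0}^{10} e^(−μ) μ^j/j! ≈ 0.3671.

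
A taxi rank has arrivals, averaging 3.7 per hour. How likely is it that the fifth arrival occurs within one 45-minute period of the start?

0.1485

Over the interval, μ = 3.7 × 0.75 = 2.775 (a 45-minute period = 0.75 hours).
The fifth arrival falls in the interval iff at least 5 events occur there: P(S_5 ≤ t) = P(N ≥ 5) = 1 − P(N ≤ 4) ≈ 0.1485.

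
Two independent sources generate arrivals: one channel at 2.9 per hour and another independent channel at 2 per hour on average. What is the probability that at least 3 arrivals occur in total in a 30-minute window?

0.4433

Independent Poisson processes superpose: combined rate λ = 2.9 + 2 = 4.9 per hour.
Over the interval, μ = 4.9 × 0.5 = 2.45 (a 30-minute window = 0.5 hours).
P(N ≥ 3) = 1 − P(N ≤ 2) ≈ 0.4433.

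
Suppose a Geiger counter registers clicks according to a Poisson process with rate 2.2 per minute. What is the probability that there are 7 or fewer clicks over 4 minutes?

Over the interval, μ = 2.2 × 4 = 8.8 (4 minutes).
P(N ≤ 7) = Σ_{j=0}^{7} e^(−μ) μ^j/j! ≈ 0.3478.

0.3478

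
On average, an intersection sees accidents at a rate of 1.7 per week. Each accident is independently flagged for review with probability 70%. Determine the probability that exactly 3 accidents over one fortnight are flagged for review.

0.2079

Thinning: the accidents that are flagged for review themselves form a Poisson process with rate 0.7 × 1.7 = 1.19 per week.
Over the interval, μ = 1.19 × 2 = 2.38 (a fortnight = 2 weeks).
P(N = 3) = e^(−2.38) · 2.38^3/3! ≈ 0.2079.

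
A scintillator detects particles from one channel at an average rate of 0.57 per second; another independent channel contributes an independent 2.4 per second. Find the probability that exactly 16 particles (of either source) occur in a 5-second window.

Independent Poisson processes superpose: combined rate λ = 0.57 + 2.4 = 2.97 per second.
Over the interval, μ = 2.97 × 5 = 14.85 (a 5-second window = 5 seconds).
P(N = 16) = e^(−14.85) · 14.85^16/16! ≈ 0.0950.

0.0950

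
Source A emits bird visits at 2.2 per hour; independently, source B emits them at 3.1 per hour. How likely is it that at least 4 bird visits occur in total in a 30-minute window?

Independent Poisson processes superpose: combined rate λ = 2.2 + 3.1 = 5.3 per hour.
Over the interval, μ = 5.3 × 0.5 = 2.65 (a 30-minute window = 0.5 hours).
P(N ≥ 4) = 1 − P(N ≤ 3) ≈ 0.2749.

0.2749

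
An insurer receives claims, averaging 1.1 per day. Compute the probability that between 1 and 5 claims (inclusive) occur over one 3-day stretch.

Over the interval, μ = 1.1 × 3 = 3.3 (a 3-day stretch = 3 days).
P(1 ≤ N ≤ 5) = Σ_{j=1}^{5} e^(−3.3) · 3.3^j/j! ≈ 0.8460.

0.8460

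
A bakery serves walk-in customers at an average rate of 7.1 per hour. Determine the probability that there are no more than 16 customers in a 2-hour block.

Over the interval, μ = 7.1 × 2 = 14.2 (a 2-hour block = 2 hours).
P(N ≤ 16) = Σ_{j=0}^{16} e^(−μ) μ^j/j! ≈ 0.7384.

0.7384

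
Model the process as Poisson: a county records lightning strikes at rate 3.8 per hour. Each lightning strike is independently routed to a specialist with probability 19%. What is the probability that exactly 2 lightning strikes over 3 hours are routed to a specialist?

Thinning: the lightning strikes that are routed to a specialist themselves form a Poisson process with rate 0.19 × 3.8 = 0.722 per hour.
Over the interval, μ = 0.722 × 3 = 2.166 (3 hours).
P(N = 2) = e^(−2.166) · 2.166^2/2! ≈ 0.2689.

0.2689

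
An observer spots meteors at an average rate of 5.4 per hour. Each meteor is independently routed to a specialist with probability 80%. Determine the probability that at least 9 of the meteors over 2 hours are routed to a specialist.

Thinning: the meteors that are routed to a specialist themselves form a Poisson process with rate 0.8 × 5.4 = 4.32 per hour.
Over the interval, μ = 4.32 × 2 = 8.64 (2 hours).
P(N ≥ 9) = 1 − P(N ≤ 8) ≈ 0.4961.

0.4961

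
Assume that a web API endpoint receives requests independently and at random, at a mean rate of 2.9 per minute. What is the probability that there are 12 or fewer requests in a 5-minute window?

Over the interval, μ = 2.9 × 5 = 14.5 (a 5-minute window = 5 minutes).
P(N ≤ 12) = Σ_{j=0}^{12} e^(−μ) μ^j/j! ≈ 0.3111.

0.3111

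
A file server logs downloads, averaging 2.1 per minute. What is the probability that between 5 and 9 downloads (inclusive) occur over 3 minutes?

Over the interval, μ = 2.1 × 3 = 6.3 (3 minutes).
P(5 ≤ N ≤ 9) = Σ_{j=5}^{9} e^(−6.3) · 6.3^j/j! ≈ 0.6470.

0.6470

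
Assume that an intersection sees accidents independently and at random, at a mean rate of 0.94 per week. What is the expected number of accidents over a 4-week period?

E[N] = λt = 0.94 × 4 = 3.76 (a 4-week period = 4 weeks).

3.76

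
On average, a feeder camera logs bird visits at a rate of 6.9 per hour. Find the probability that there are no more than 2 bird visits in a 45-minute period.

Over the interval, μ = 6.9 × 0.75 = 5.175 (a 45-minute period = 0.75 hours).
P(N ≤ 2) = Σ_{j=0}^{2} e^(−μ) μ^j/j! ≈ 0.1107.

0.1107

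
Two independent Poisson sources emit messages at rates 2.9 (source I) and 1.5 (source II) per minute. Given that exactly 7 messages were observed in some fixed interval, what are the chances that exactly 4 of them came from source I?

Given the total, each event is independently from source I with probability p = λ_I/(λ_I+λ_II) = 2.9/4.4 ≈ 0.6591.
So K ~ Binomial(7, 2.9/4.4): P(K = 4) = C(7,4) · (2.9/4.4)^4 · (1.5/4.4)^3 ≈ 0.2617.

0.2617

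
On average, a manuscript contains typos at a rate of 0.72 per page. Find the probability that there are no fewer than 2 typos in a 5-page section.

0.8743

Over the interval, μ = 0.72 × 5 = 3.6 (a 5-page section = 5 pages).
P(N ≥ 2) = 1 − P(N ≤ 1) = 1 − Σ_{j=0}^{1} e^(−μ) μ^j/j! ≈ 0.8743.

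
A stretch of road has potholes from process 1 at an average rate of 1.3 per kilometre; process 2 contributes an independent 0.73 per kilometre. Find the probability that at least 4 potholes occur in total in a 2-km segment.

0.5782

Independent Poisson processes superpose: combined rate λ = 1.3 + 0.73 = 2.03 per kilometre.
Over the interval, μ = 2.03 × 2 = 4.06 (a 2-km segment = 2 kilometres).
P(N ≥ 4) = 1 − P(N ≤ 3) ≈ 0.5782.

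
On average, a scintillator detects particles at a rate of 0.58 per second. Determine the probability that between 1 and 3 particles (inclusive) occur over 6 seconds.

0.5101

Over the interval, μ = 0.58 × 6 = 3.48 (6 seconds).
P(1 ≤ N ≤ 3) = Σ_{j=1}^{3} e^(−3.48) · 3.48^j/j! ≈ 0.5101.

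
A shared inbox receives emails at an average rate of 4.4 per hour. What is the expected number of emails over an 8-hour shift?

E[N] = λt = 4.4 × 8 = 35.2 (an 8-hour shift = 8 hours).

35.2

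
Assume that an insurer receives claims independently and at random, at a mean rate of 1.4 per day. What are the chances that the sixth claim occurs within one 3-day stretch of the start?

0.2469

Over the interval, μ = 1.4 × 3 = 4.2 (a 3-day stretch = 3 days).
The sixth arrival falls in the interval iff at least 6 events occur there: P(S_6 ≤ t) = P(N ≥ 6) = 1 − P(N ≤ 5) ≈ 0.2469.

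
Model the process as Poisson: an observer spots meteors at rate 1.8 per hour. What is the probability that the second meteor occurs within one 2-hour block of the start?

Over the interval, μ = 1.8 × 2 = 3.6 (a 2-hour block = 2 hours).
The second arrival falls in the interval iff at least 2 events occur there: P(S_2 ≤ t) = P(N ≥ 2) = 1 − P(N ≤ 1) ≈ 0.8743.

0.8743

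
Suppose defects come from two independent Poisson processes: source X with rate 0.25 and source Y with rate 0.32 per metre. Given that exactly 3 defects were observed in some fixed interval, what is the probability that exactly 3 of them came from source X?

Given the total, each event is independently from source X with probability p = λ_X/(λ_X+λ_Y) = 0.25/0.57 ≈ 0.4386.
So K ~ Binomial(3, 0.25/0.57): P(K = 3) = C(3,3) · (0.25/0.57)^3 · (0.32/0.57)^0 ≈ 0.0844.

0.0844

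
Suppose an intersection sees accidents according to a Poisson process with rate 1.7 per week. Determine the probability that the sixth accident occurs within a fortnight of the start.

0.1295

Over the interval, μ = 1.7 × 2 = 3.4 (a fortnight = 2 weeks).
The sixth arrival falls in the interval iff at least 6 events occur there: P(S_6 ≤ t) = P(N ≥ 6) = 1 − P(N ≤ 5) ≈ 0.1295.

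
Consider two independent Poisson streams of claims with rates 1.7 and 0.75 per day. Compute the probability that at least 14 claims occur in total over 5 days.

0.3451

Independent Poisson processes superpose: combined rate λ = 1.7 + 0.75 = 2.45 per day.
Over the interval, μ = 2.45 × 5 = 12.25 (5 days).
P(N ≥ 14) = 1 − P(N ≤ 13) ≈ 0.3451.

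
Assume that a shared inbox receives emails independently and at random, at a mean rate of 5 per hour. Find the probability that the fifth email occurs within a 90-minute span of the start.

0.8679

Over the interval, μ = 5 × 1.5 = 7.5 (a 90-minute span = 1.5 hours).
The fifth arrival falls in the interval iff at least 5 events occur there: P(S_5 ≤ t) = P(N ≥ 5) = 1 − P(N ≤ 4) ≈ 0.8679.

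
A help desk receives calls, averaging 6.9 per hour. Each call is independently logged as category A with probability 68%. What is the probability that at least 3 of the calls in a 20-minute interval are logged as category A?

Thinning: the calls that are logged as category A themselves form a Poisson process with rate 0.68 × 6.9 = 4.692 per hour.
Over the interval, μ = 4.692 × 1/3 = 1.564 (a 20-minute interval = 1/3 hours).
P(N ≥ 3) = 1 − P(N ≤ 2) ≈ 0.2074.

0.2074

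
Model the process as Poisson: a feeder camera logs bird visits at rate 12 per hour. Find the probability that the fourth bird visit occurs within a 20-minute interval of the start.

0.5665

Over the interval, μ = 12 × 1/3 = 4 (a 20-minute interval = 1/3 hours).
The fourth arrival falls in the interval iff at least 4 events occur there: P(S_4 ≤ t) = P(N ≥ 4) = 1 − P(N ≤ 3) ≈ 0.5665.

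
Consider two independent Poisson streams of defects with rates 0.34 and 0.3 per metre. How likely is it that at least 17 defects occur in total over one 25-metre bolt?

Independent Poisson processes superpose: combined rate λ = 0.34 + 0.3 = 0.64 per metre.
Over the interval, μ = 0.64 × 25 = 16 (a 25-metre bolt = 25 metres).
P(N ≥ 17) = 1 − P(N ≤ 16) ≈ 0.4340.

0.4340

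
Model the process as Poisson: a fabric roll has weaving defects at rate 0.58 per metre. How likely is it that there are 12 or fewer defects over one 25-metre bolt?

Over the interval, μ = 0.58 × 25 = 14.5 (a 25-metre bolt = 25 metres).
P(N ≤ 12) = Σ_{j=0}^{12} e^(−μ) μ^j/j! ≈ 0.3111.

0.3111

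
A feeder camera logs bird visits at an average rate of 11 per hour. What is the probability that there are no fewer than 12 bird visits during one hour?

With mean μ = 11 per hour,
P(N ≥ 12) = 1 − P(N ≤ 11) = 1 − Σ_{j=0}^{11} e^(−μ) μ^j/j! ≈ 0.4207.

0.4207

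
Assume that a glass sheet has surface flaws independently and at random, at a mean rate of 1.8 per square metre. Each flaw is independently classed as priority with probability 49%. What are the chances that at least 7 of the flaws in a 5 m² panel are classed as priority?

Thinning: the flaws that are classed as priority themselves form a Poisson process with rate 0.49 × 1.8 = 0.882 per square metre.
Over the interval, μ = 0.882 × 5 = 4.41 (a 5 m² panel = 5 square metres).
P(N ≥ 7) = 1 − P(N ≤ 6) ≈ 0.1576.

0.1576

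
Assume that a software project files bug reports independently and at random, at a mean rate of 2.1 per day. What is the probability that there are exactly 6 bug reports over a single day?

0.0146

With mean μ = 2.1 per day,
P(N = 6) = e^(−μ) μ^6/6! = e^(−2.1) · 2.1^6/720 ≈ 0.0146.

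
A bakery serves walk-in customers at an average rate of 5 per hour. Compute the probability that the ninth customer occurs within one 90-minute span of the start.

Over the interval, μ = 5 × 1.5 = 7.5 (a 90-minute span = 1.5 hours).
The ninth arrival falls in the interval iff at least 9 events occur there: P(S_9 ≤ t) = P(N ≥ 9) = 1 − P(N ≤ 8) ≈ 0.3380.

0.3380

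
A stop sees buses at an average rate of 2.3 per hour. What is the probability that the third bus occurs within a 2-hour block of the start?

Over the interval, μ = 2.3 × 2 = 4.6 (a 2-hour block = 2 hours).
The third arrival falls in the interval iff at least 3 events occur there: P(S_3 ≤ t) = P(N ≥ 3) = 1 − P(N ≤ 2) ≈ 0.8374.

0.8374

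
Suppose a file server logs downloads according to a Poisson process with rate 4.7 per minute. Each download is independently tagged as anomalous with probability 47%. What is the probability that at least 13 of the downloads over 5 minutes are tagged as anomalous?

0.3162

Thinning: the downloads that are tagged as anomalous themselves form a Poisson process with rate 0.47 × 4.7 = 2.209 per minute.
Over the interval, μ = 2.209 × 5 = 11.045 (5 minutes).
P(N ≥ 13) = 1 − P(N ≤ 12) ≈ 0.3162.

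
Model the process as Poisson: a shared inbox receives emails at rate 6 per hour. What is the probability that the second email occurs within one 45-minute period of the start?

0.9389

Over the interval, μ = 6 × 0.75 = 4.5 (a 45-minute period = 0.75 hours).
The second arrival falls in the interval iff at least 2 events occur there: P(S_2 ≤ t) = P(N ≥ 2) = 1 − P(N ≤ 1) ≈ 0.9389.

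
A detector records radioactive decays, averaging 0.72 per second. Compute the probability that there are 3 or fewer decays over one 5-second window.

0.5152

Over the interval, μ = 0.72 × 5 = 3.6 (a 5-second window = 5 seconds).
P(N ≤ 3) = Σ_{j=0}^{3} e^(−μ) μ^j/j! ≈ 0.5152.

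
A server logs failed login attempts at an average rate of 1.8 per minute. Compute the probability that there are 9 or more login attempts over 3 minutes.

0.0973

Over the interval, μ = 1.8 × 3 = 5.4 (3 minutes).
P(N ≥ 9) = 1 − P(N ≤ 8) = 1 − Σ_{j=0}^{8} e^(−μ) μ^j/j! ≈ 0.0973.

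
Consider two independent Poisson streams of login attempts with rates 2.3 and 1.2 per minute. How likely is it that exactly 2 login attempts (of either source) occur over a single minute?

0.1850

Independent Poisson processes superpose: combined rate λ = 2.3 + 1.2 = 3.5 per minute.
So μ = 3.5.
P(N = 2) = e^(−3.5) · 3.5^2/2! ≈ 0.1850.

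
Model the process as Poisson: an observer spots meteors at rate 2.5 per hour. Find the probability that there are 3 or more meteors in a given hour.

0.4562

With mean μ = 2.5 per hour,
P(N ≥ 3) = 1 − P(N ≤ 2) = 1 − Σ_{j=0}^{2} e^(−μ) μ^j/j! ≈ 0.4562.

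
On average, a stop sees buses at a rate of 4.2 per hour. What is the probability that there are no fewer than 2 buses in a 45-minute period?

Over the interval, μ = 4.2 × 0.75 = 3.15 (a 45-minute period = 0.75 hours).
P(N ≥ 2) = 1 − P(N ≤ 1) = 1 − Σ_{j=0}^{1} e^(−μ) μ^j/j! ≈ 0.8222.

0.8222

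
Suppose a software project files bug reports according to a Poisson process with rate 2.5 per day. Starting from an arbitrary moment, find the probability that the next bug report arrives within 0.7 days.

Inter-arrival times are exponential with rate λ = 2.5 per day.
P(T ≤ 0.7) = 1 − e^(−λt) = 1 − e^(−2.5 × 0.7) = 1 − e^(−1.75) ≈ 0.8262.

0.8262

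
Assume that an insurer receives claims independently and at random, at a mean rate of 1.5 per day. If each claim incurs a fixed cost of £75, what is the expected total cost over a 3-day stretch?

£337.5

E[N] = 1.5 × 3 = 4.5 (a 3-day stretch = 3 days); E[cost] = 4.5 × £75 = £337.5.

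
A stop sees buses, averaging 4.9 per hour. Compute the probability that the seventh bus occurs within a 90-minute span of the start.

0.6010

Over the interval, μ = 4.9 × 1.5 = 7.35 (a 90-minute span = 1.5 hours).
The seventh arrival falls in the interval iff at least 7 events occur there: P(S_7 ≤ t) = P(N ≥ 7) = 1 − P(N ≤ 6) ≈ 0.6010.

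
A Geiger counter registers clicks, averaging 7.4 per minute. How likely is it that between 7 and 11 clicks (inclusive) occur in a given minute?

With mean μ = 7.4 per minute,
P(7 ≤ N ≤ 11) = Σ_{j=7}^{11} e^(−7.4) · 7.4^j/j! ≈ 0.5345.

0.5345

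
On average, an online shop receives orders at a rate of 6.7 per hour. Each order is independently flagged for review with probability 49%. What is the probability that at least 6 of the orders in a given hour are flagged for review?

0.1151

Thinning: the orders that are flagged for review themselves form a Poisson process with rate 0.49 × 6.7 = 3.283 per hour.
So μ = 3.283.
P(N ≥ 6) = 1 − P(N ≤ 5) ≈ 0.1151.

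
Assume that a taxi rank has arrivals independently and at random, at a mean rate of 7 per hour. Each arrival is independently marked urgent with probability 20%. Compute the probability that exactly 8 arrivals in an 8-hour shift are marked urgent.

0.0840

Thinning: the arrivals that are marked urgent themselves form a Poisson process with rate 0.2 × 7 = 1.4 per hour.
Over the interval, μ = 1.4 × 8 = 11.2 (an 8-hour shift = 8 hours).
P(N = 8) = e^(−11.2) · 11.2^8/8! ≈ 0.0840.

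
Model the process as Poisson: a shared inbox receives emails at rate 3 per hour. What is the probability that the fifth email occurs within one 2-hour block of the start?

Over the interval, μ = 3 × 2 = 6 (a 2-hour block = 2 hours).
The fifth arrival falls in the interval iff at least 5 events occur there: P(S_5 ≤ t) = P(N ≥ 5) = 1 − P(N ≤ 4) ≈ 0.7149.

0.7149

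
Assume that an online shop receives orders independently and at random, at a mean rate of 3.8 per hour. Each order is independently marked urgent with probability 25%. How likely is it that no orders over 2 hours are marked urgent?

0.1496

Thinning: the orders that are marked urgent themselves form a Poisson process with rate 0.25 × 3.8 = 0.95 per hour.
Over the interval, μ = 0.95 × 2 = 1.9 (2 hours).
P(N = 0) = e^(−1.9) · 1.9^0/0! ≈ 0.1496.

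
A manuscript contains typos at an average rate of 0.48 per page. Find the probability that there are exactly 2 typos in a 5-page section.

Over the interval, μ = 0.48 × 5 = 2.4 (a 5-page section = 5 pages).
P(N = 2) = e^(−μ) μ^2/2! = e^(−2.4) · 2.4^2/2 ≈ 0.2613.

0.2613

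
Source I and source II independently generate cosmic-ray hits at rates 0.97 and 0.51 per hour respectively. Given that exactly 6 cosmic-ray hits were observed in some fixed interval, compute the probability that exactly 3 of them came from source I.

0.2304

Given the total, each event is independently from source I with probability p = λ_I/(λ_I+λ_II) = 0.97/1.48 ≈ 0.6554.
So K ~ Binomial(6, 0.97/1.48): P(K = 3) = C(6,3) · (0.97/1.48)^3 · (0.51/1.48)^3 ≈ 0.2304.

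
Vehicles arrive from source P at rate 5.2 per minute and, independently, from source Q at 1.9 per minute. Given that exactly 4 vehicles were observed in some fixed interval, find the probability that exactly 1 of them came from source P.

0.0561

Given the total, each event is independently from source P with probability p = λ_P/(λ_P+λ_Q) = 5.2/7.1 ≈ 0.7324.
So K ~ Binomial(4, 5.2/7.1): P(K = 1) = C(4,1) · (5.2/7.1)^1 · (1.9/7.1)^3 ≈ 0.0561.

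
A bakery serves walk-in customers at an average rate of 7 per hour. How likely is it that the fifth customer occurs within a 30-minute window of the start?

0.2746

Over the interval, μ = 7 × 0.5 = 3.5 (a 30-minute window = 0.5 hours).
The fifth arrival falls in the interval iff at least 5 events occur there: P(S_5 ≤ t) = P(N ≥ 5) = 1 − P(N ≤ 4) ≈ 0.2746.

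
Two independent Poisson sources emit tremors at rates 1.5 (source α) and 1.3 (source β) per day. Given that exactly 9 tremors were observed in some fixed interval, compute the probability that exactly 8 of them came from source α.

Given the total, each event is independently from source α with probability p = λ_α/(λ_α+λ_β) = 1.5/2.8 ≈ 0.5357.
So K ~ Binomial(9, 1.5/2.8): P(K = 8) = C(9,8) · (1.5/2.8)^8 · (1.3/2.8)^1 ≈ 0.0283.

0.0283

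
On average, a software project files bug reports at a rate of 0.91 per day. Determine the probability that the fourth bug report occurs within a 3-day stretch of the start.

Over the interval, μ = 0.91 × 3 = 2.73 (a 3-day stretch = 3 days).
The fourth arrival falls in the interval iff at least 4 events occur there: P(S_4 ≤ t) = P(N ≥ 4) = 1 − P(N ≤ 3) ≈ 0.2925.

0.2925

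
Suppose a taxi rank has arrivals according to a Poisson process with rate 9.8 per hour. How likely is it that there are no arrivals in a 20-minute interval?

Over the interval, μ = 9.8 × 1/3 ≈ 3.26667 (a 20-minute interval = 1/3 hours).
P(N = 0) = e^(−μ) μ^0/0! = e^(−3.26667) · 3.26667^0/1 ≈ 0.0381.

0.0381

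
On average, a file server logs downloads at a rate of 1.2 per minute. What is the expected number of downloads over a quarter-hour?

E[N] = λt = 1.2 × 15 = 18 (a quarter-hour = 15 minutes).

18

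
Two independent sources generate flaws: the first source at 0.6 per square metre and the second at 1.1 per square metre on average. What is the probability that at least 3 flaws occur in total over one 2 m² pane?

Independent Poisson processes superpose: combined rate λ = 0.6 + 1.1 = 1.7 per square metre.
Over the interval, μ = 1.7 × 2 = 3.4 (a 2 m² pane = 2 square metres).
P(N ≥ 3) = 1 − P(N ≤ 2) ≈ 0.6603.

0.6603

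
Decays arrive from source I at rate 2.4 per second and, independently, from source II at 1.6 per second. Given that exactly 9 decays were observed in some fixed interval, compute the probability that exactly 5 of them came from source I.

0.2508

Given the total, each event is independently from source I with probability p = λ_I/(λ_I+λ_II) = 2.4/4 = 0.6000.
So K ~ Binomial(9, 2.4/4): P(K = 5) = C(9,5) · (2.4/4)^5 · (1.6/4)^4 ≈ 0.2508.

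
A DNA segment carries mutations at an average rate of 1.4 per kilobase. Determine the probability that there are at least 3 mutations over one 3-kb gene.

0.7898

Over the interval, μ = 1.4 × 3 = 4.2 (a 3-kb gene = 3 kilobases).
P(N ≥ 3) = 1 − P(N ≤ 2) = 1 − Σ_{j=0}^{2} e^(−μ) μ^j/j! ≈ 0.7898.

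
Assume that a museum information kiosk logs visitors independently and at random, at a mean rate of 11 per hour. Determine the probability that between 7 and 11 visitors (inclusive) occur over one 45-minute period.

0.5854

Over the interval, μ = 11 × 0.75 = 8.25 (a 45-minute period = 0.75 hours).
P(7 ≤ N ≤ 11) = Σ_{j=7}^{11} e^(−8.25) · 8.25^j/j! ≈ 0.5854.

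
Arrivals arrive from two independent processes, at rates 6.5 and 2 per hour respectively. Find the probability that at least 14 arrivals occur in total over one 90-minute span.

0.3995

Independent Poisson processes superpose: combined rate λ = 6.5 + 2 = 8.5 per hour.
Over the interval, μ = 8.5 × 1.5 = 12.75 (a 90-minute span = 1.5 hours).
P(N ≥ 14) = 1 − P(N ≤ 13) ≈ 0.3995.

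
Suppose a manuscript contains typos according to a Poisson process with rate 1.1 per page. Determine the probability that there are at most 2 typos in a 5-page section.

Over the interval, μ = 1.1 × 5 = 5.5 (a 5-page section = 5 pages).
P(N ≤ 2) = Σ_{j=0}^{2} e^(−μ) μ^j/j! ≈ 0.0884.

0.0884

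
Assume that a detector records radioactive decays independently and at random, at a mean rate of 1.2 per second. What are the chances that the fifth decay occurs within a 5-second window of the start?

0.7149

Over the interval, μ = 1.2 × 5 = 6 (a 5-second window = 5 seconds).
The fifth arrival falls in the interval iff at least 5 events occur there: P(S_5 ≤ t) = P(N ≥ 5) = 1 − P(N ≤ 4) ≈ 0.7149.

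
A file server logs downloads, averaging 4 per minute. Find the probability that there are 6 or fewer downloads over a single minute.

0.8893

With mean μ = 4 per minute,
P(N ≤ 6) = Σ_{j=0}^{6} e^(−μ) μ^j/j! ≈ 0.8893.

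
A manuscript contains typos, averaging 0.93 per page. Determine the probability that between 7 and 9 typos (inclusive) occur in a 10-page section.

0.3671

Over the interval, μ = 0.93 × 10 = 9.3 (a 10-page section = 10 pages).
P(7 ≤ N ≤ 9) = Σ_{j=7}^{9} e^(−9.3) · 9.3^j/j! ≈ 0.3671.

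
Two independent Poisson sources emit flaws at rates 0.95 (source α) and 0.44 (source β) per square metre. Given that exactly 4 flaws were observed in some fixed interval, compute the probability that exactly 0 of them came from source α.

0.0100

Given the total, each event is independently from source α with probability p = λ_α/(λ_α+λ_β) = 0.95/1.39 ≈ 0.6835.
So K ~ Binomial(4, 0.95/1.39): P(K = 0) = C(4,0) · (0.95/1.39)^0 · (0.44/1.39)^4 ≈ 0.0100.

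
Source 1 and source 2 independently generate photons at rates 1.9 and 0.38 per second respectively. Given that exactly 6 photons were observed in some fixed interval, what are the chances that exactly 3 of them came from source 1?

Given the total, each event is independently from source 1 with probability p = λ_1/(λ_1+λ_2) = 1.9/2.28 ≈ 0.8333.
So K ~ Binomial(6, 1.9/2.28): P(K = 3) = C(6,3) · (1.9/2.28)^3 · (0.38/2.28)^3 ≈ 0.0536.

0.0536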